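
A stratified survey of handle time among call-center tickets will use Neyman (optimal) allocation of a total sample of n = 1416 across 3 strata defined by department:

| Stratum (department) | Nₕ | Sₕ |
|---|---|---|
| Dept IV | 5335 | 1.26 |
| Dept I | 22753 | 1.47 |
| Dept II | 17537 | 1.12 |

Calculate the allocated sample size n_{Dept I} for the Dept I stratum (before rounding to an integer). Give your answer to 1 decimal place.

791.8

Neyman allocation: nₕ = n·NₕSₕ / Σⱼ NⱼSⱼ.
Σ NⱼSⱼ = 5335·1.26 + 22753·1.47 + 17537·1.12 = 59810.45.
n_{Dept I} = 1416·22753·1.47 / 59810.45 = 791.8.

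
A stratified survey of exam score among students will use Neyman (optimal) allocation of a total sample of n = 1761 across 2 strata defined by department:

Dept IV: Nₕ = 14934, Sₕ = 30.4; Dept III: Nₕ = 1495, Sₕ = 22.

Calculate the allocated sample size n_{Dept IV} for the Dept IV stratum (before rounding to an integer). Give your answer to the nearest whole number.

1642

Neyman allocation: nₕ = n·NₕSₕ / Σⱼ NⱼSⱼ.
Σ NⱼSⱼ = 14934·30.4 + 1495·22 = 486883.6.
n_{Dept IV} = 1761·14934·30.4 / 486883.6 = 1642.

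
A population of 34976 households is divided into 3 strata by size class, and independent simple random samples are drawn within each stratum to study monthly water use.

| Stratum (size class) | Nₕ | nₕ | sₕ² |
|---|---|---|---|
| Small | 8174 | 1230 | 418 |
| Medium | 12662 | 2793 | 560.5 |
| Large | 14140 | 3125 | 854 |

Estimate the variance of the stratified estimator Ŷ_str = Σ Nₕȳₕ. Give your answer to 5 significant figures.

8.6930 × 10^7

Var(Ŷ_str) = Σₕ Nₕ²(1 − fₕ)sₕ²/nₕ.
Small: 8174²·(1 − 1230/8174)·418/1230 = 1.9289258 × 10^7.
Medium: 12662²·(1 − 2793/12662)·560.5/2793 = 2.5077263 × 10^7.
Large: 14140²·(1 − 3125/14140)·854/3125 = 4.2563934 × 10^7.
Sum = 8.6930455 × 10^7.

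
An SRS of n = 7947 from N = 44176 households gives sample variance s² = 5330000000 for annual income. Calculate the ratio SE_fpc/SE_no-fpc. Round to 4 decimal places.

f = n/N = 7947/44176 = 0.17989406.
SE_no-fpc = √(s²/n) = 818.95869; SE_fpc = √((1−f)s²/n) = 741.64654.
Ratio = √(1−f) = 0.90559701.

0.9056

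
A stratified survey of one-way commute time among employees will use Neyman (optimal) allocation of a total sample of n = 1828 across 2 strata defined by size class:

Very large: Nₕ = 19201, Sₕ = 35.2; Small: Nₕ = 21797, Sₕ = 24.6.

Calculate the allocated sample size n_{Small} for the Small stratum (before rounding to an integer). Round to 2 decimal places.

Neyman allocation: nₕ = n·NₕSₕ / Σⱼ NⱼSⱼ.
Σ NⱼSⱼ = 19201·35.2 + 21797·24.6 = 1.2120814 × 10^6.
n_{Small} = 1828·21797·24.6 / (1.2120814 × 10^6) = 808.68.

808.68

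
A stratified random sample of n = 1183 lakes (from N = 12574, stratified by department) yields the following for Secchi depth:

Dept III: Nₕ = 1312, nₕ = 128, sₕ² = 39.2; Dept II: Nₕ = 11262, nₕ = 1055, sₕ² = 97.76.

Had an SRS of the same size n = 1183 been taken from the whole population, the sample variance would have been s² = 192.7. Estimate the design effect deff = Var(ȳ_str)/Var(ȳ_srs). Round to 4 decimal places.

0.4769

Var(ȳ_str) = Σ Wₕ²(1−fₕ)sₕ²/nₕ with Wₕ = Nₕ/12574:
  Dept III: (1312/12574)²·(1−128/1312)·39.2/128 = 0.0030089483
  Dept II: (11262/12574)²·(1−1055/11262)·97.76/1055 = 0.067371382
  → Var(ȳ_str) = 0.07038033.
Var(ȳ_srs) = (1 − 1183/12574)·192.7/1183 = 0.14756568.
deff = 0.07038033 / 0.14756568 = 0.4769.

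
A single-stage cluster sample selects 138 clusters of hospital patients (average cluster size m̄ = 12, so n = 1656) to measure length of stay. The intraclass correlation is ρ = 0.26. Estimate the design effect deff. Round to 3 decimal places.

deff = 1 + (12 − 1)·0.26 = 1 + 2.86 = 3.86.

3.860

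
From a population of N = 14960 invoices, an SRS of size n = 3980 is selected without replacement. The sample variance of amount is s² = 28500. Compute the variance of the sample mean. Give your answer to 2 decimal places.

5.26

Under SRS without replacement, Var(ȳ) = (1 − f)·s²/n with f = n/N = 3980/14960 = 0.26604278.
Var(ȳ) = (1 − 0.26604278)·28500/3980 = 0.73395722·7.160804 = 5.2557238.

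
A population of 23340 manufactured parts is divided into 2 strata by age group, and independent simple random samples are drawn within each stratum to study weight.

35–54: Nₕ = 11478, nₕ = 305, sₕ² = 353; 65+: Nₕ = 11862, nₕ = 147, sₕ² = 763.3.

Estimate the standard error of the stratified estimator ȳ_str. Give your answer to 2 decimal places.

Var(ȳ_str) = Σₕ Wₕ²(1 − fₕ)sₕ²/nₕ with Wₕ = Nₕ/N, N = 23340.
35–54: Wₕ = 0.49177378; term = 0.49177378²·(1 − 0.02657257)·353/305 = 0.27246403.
65+: Wₕ = 0.50822622; term = 0.50822622²·(1 − 0.01239251)·763.3/147 = 1.3245746.
Sum = 1.5970386.
SE = √(1.5970386) = 1.26.

1.26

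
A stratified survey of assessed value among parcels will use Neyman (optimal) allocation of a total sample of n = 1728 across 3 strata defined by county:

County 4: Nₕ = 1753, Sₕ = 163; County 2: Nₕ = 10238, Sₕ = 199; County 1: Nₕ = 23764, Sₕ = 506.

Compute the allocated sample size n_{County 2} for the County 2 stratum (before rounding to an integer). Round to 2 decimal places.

Neyman allocation: nₕ = n·NₕSₕ / Σⱼ NⱼSⱼ.
Σ NⱼSⱼ = 1753·163 + 10238·199 + 23764·506 = 1.4347685 × 10^7.
n_{County 2} = 1728·10238·199 / (1.4347685 × 10^7) = 245.37.

245.37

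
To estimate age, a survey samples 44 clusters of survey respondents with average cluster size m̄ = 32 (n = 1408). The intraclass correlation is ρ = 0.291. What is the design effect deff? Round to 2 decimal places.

deff = 1 + (32 − 1)·0.291 = 1 + 9.021 = 10.021.

10.02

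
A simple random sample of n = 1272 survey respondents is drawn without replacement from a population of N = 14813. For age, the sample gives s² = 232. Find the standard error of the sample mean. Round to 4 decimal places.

0.4083

Under SRS without replacement, Var(ȳ) = (1 − f)·s²/n with f = n/N = 1272/14813 = 0.08587052.
Var(ȳ) = (1 − 0.08587052)·232/1272 = 0.91412948·0.18238994 = 0.16672802.
SE(ȳ) = √(0.16672802) = 0.4083.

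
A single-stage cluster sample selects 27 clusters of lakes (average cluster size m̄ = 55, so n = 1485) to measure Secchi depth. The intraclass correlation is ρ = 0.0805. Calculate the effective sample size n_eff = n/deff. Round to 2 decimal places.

277.73

deff = 1 + (55 − 1)·0.0805 = 1 + 4.347 = 5.347.
n_eff = 1485 / 5.347 = 277.73.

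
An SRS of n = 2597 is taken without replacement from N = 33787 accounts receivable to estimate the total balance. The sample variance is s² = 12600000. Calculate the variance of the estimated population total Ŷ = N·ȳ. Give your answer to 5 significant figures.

5.1129 × 10^12

Var(Ŷ) = N²·Var(ȳ) = N²·(1 − n/N)·s²/n.
f = 2597/33787 = 0.07686388; Var(ȳ) = 0.92313612·12600000/2597 = 4478.8275.
Var(Ŷ) = 33787² · 4478.8275 = 5.1128565 × 10^12.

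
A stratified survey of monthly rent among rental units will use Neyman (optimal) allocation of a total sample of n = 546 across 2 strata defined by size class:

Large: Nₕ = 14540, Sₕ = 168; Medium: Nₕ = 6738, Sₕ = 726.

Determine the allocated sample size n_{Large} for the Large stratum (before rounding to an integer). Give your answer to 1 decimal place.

Neyman allocation: nₕ = n·NₕSₕ / Σⱼ NⱼSⱼ.
Σ NⱼSⱼ = 14540·168 + 6738·726 = 7.334508 × 10^6.
n_{Large} = 546·14540·168 / (7.334508 × 10^6) = 181.8.

181.8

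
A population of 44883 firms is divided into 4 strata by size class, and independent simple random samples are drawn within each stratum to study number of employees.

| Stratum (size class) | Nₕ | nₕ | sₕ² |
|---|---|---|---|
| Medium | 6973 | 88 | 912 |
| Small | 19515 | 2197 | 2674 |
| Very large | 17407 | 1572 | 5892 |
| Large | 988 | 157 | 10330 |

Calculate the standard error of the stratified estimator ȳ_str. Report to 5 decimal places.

0.99541

Var(ȳ_str) = Σₕ Wₕ²(1 − fₕ)sₕ²/nₕ with Wₕ = Nₕ/N, N = 44883.
Medium: Wₕ = 0.15535949; term = 0.15535949²·(1 − 0.01262011)·912/88 = 0.24698582.
Small: Wₕ = 0.43479714; term = 0.43479714²·(1 − 0.11258007)·2674/2197 = 0.20418972.
Very large: Wₕ = 0.38783058; term = 0.38783058²·(1 − 0.09030850)·5892/1572 = 0.51284773.
Large: Wₕ = 0.02201279; term = 0.02201279²·(1 − 0.15890688)·10330/157 = 0.026816055.
Sum = 0.99083933.
SE = √(0.99083933) = 0.99541.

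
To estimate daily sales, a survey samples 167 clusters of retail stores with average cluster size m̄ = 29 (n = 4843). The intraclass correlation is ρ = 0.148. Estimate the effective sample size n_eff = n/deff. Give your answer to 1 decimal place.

941.5

deff = 1 + (29 − 1)·0.148 = 1 + 4.144 = 5.144.
n_eff = 4843 / 5.144 = 941.5.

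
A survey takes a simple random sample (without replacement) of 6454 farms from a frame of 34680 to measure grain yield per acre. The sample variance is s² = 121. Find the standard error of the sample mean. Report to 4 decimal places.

Under SRS without replacement, Var(ȳ) = (1 − f)·s²/n with f = n/N = 6454/34680 = 0.18610150.
Var(ȳ) = (1 − 0.18610150)·121/6454 = 0.81389850·0.018748063 = 0.015259021.
SE(ȳ) = √(0.015259021) = 0.1235.

0.1235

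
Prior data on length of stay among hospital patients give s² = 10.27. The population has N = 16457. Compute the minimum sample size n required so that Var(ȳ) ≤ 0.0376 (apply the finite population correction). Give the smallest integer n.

Without fpc, n₀ = s²/D = 10.27/0.0376 = 273.1383.
With fpc, (1 − n/N)·s²/n ≤ D requires n ≥ n₀/(1 + n₀/N) = 273.1383/(1 + 273.1383/16457) = 268.6790.
Rounding up, n = 269.

269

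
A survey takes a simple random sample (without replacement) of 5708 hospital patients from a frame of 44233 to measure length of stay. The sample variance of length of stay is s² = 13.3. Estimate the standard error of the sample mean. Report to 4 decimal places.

0.0450

Under SRS without replacement, Var(ȳ) = (1 − f)·s²/n with f = n/N = 5708/44233 = 0.12904393.
Var(ȳ) = (1 − 0.12904393)·13.3/5708 = 0.87095607·0.0023300631 = 0.0020293826.
SE(ȳ) = √(0.0020293826) = 0.0450.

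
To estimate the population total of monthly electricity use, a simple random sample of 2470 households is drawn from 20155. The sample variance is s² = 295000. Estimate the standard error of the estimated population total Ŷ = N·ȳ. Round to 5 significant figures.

Var(Ŷ) = N²·Var(ȳ) = N²·(1 − n/N)·s²/n.
f = 2470/20155 = 0.12255024; Var(ȳ) = 0.87744976·295000/2470 = 104.79663.
Var(Ŷ) = 20155² · 104.79663 = 4.2570909 × 10^10.
SE(Ŷ) = √(4.2570909 × 10^10) = 206330.

206330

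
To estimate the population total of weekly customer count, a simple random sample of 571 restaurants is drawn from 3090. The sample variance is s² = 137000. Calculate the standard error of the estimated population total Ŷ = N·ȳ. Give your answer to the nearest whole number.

Var(Ŷ) = N²·Var(ȳ) = N²·(1 − n/N)·s²/n.
f = 571/3090 = 0.18478964; Var(ȳ) = 0.81521036·137000/571 = 195.59338.
Var(Ŷ) = 3090² · 195.59338 = 1.8675452 × 10^9.
SE(Ŷ) = √(1.8675452 × 10^9) = 43215.

43215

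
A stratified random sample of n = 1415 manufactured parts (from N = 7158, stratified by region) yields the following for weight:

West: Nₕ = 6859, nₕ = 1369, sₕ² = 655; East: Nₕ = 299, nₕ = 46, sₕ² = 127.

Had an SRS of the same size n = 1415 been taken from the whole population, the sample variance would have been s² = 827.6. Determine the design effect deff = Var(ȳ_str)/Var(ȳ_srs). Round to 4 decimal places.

0.7580

Var(ȳ_str) = Σ Wₕ²(1−fₕ)sₕ²/nₕ with Wₕ = Nₕ/7158:
  West: (6859/7158)²·(1−1369/6859)·655/1369 = 0.35163137
  East: (299/7158)²·(1−46/299)·127/46 = 0.004076188
  → Var(ȳ_str) = 0.35570756.
Var(ȳ_srs) = (1 − 1415/7158)·827.6/1415 = 0.46925744.
deff = 0.35570756 / 0.46925744 = 0.7580.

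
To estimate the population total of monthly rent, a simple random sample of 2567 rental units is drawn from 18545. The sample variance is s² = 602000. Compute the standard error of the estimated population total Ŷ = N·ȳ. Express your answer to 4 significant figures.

Var(Ŷ) = N²·Var(ȳ) = N²·(1 − n/N)·s²/n.
f = 2567/18545 = 0.13842006; Var(ȳ) = 0.86157994·602000/2567 = 202.05342.
Var(Ŷ) = 18545² · 202.05342 = 6.9489611 × 10^10.
SE(Ŷ) = √(6.9489611 × 10^10) = 263600.

263600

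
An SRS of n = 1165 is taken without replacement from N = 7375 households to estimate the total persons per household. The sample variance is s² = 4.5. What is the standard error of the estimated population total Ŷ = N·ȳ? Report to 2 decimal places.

420.60

Var(Ŷ) = N²·Var(ȳ) = N²·(1 − n/N)·s²/n.
f = 1165/7375 = 0.15796610; Var(ȳ) = 0.84203390·4.5/1165 = 0.0032524915.
Var(Ŷ) = 7375² · 0.0032524915 = 176905.05.
SE(Ŷ) = √(176905.05) = 420.60.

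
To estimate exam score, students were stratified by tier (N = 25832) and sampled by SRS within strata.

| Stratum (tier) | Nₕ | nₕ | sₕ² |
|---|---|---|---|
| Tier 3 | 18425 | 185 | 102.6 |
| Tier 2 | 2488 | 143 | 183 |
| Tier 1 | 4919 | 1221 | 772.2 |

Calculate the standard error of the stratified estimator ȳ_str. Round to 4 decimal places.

0.5547

Var(ȳ_str) = Σₕ Wₕ²(1 − fₕ)sₕ²/nₕ with Wₕ = Nₕ/N, N = 25832.
Tier 3: Wₕ = 0.71326262; term = 0.71326262²·(1 − 0.01004071)·102.6/185 = 0.27931348.
Tier 2: Wₕ = 0.09631465; term = 0.09631465²·(1 − 0.05747588)·183/143 = 0.011189024.
Tier 1: Wₕ = 0.19042273; term = 0.19042273²·(1 − 0.24822118)·772.2/1221 = 0.01724018.
Sum = 0.30774268.
SE = √(0.30774268) = 0.5547.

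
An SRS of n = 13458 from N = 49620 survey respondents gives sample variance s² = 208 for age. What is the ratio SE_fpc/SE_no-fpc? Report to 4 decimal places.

0.8537

f = n/N = 13458/49620 = 0.27122128.
SE_no-fpc = √(s²/n) = 0.12432012; SE_fpc = √((1−f)s²/n) = 0.10613026.
Ratio = √(1−f) = 0.85368537.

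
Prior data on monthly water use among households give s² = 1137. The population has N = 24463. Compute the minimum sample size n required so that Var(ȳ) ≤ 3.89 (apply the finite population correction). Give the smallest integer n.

289

Without fpc, n₀ = s²/D = 1137/3.89 = 292.2879.
With fpc, (1 − n/N)·s²/n ≤ D requires n ≥ n₀/(1 + n₀/N) = 292.2879/(1 + 292.2879/24463) = 288.8368.
Rounding up, n = 289.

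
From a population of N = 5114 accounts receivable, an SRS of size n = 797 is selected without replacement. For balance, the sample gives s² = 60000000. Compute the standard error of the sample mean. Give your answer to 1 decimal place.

252.1

Under SRS without replacement, Var(ȳ) = (1 − f)·s²/n with f = n/N = 797/5114 = 0.15584670.
Var(ȳ) = (1 − 0.15584670)·60000000/797 = 0.84415330·75282.309 = 63549.81.
SE(ȳ) = √(63549.81) = 252.1.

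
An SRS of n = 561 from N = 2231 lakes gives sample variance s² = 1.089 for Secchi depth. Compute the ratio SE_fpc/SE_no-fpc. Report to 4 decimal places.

0.8652

f = n/N = 561/2231 = 0.25145675.
SE_no-fpc = √(s²/n) = 0.044058784; SE_fpc = √((1−f)s²/n) = 0.038118953.
Ratio = √(1−f) = 0.86518394.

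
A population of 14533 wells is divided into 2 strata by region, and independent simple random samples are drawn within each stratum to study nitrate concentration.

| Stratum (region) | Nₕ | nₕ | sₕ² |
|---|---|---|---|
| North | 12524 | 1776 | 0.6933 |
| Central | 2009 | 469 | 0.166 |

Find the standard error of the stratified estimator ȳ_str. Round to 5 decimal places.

0.01594

Var(ȳ_str) = Σₕ Wₕ²(1 − fₕ)sₕ²/nₕ with Wₕ = Nₕ/N, N = 14533.
North: Wₕ = 0.86176288; term = 0.86176288²·(1 − 0.14180773)·0.6933/1776 = 2.4879314 × 10^-4.
Central: Wₕ = 0.13823712; term = 0.13823712²·(1 − 0.23344948)·0.166/469 = 5.1847206 × 10^-6.
Sum = 2.5397786 × 10^-4.
SE = √(2.5397786 × 10^-4) = 0.01594.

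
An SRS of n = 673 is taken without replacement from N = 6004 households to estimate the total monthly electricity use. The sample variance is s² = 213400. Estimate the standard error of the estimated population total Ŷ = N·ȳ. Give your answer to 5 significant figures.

100740

Var(Ŷ) = N²·Var(ȳ) = N²·(1 − n/N)·s²/n.
f = 673/6004 = 0.11209194; Var(ȳ) = 0.88790806·213400/673 = 281.5447.
Var(Ŷ) = 6004² · 281.5447 = 1.0149128 × 10^10.
SE(Ŷ) = √(1.0149128 × 10^10) = 100740.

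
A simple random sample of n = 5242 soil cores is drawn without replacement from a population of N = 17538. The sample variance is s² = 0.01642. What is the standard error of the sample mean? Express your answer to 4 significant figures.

0.001482

Under SRS without replacement, Var(ȳ) = (1 − f)·s²/n with f = n/N = 5242/17538 = 0.29889383.
Var(ȳ) = (1 − 0.29889383)·0.01642/5242 = 0.70110617·3.1323922 × 10^-6 = 2.1961395 × 10^-6.
SE(ȳ) = √(2.1961395 × 10^-6) = 0.001482.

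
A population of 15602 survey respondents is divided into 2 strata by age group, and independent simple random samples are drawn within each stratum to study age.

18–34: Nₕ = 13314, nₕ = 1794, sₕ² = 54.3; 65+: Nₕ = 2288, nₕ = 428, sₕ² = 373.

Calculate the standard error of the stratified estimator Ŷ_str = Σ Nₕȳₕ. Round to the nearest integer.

2890

Var(Ŷ_str) = Σₕ Nₕ²(1 − fₕ)sₕ²/nₕ.
18–34: 13314²·(1 − 1794/13314)·54.3/1794 = 4.6423558 × 10^6.
65+: 2288²·(1 − 428/2288)·373/428 = 3.7088052 × 10^6.
Sum = 8.351161 × 10^6.
SE = √(8.351161 × 10^6) = 2890.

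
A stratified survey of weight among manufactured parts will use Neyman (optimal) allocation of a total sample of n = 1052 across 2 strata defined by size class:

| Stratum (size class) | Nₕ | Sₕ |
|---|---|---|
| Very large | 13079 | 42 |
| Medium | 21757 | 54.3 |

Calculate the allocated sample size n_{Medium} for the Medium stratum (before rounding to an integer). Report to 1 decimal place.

Neyman allocation: nₕ = n·NₕSₕ / Σⱼ NⱼSⱼ.
Σ NⱼSⱼ = 13079·42 + 21757·54.3 = 1.7307231 × 10^6.
n_{Medium} = 1052·21757·54.3 / (1.7307231 × 10^6) = 718.1.

718.1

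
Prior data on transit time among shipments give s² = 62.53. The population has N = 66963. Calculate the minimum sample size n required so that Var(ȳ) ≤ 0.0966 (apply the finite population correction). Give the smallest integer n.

642

Without fpc, n₀ = s²/D = 62.53/0.0966 = 647.3085.
With fpc, (1 − n/N)·s²/n ≤ D requires n ≥ n₀/(1 + n₀/N) = 647.3085/(1 + 647.3085/66963) = 641.1111.
Rounding up, n = 642.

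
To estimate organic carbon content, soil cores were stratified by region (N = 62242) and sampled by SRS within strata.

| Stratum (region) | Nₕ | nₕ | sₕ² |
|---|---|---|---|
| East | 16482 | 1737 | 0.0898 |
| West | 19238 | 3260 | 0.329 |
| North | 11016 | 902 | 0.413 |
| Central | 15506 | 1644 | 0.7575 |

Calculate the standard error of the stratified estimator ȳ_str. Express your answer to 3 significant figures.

0.00707

Var(ȳ_str) = Σₕ Wₕ²(1 − fₕ)sₕ²/nₕ with Wₕ = Nₕ/N, N = 62242.
East: Wₕ = 0.26480512; term = 0.26480512²·(1 − 0.10538770)·0.0898/1737 = 3.2431283 × 10^-6.
West: Wₕ = 0.30908390; term = 0.30908390²·(1 − 0.16945628)·0.329/3260 = 8.0074375 × 10^-6.
North: Wₕ = 0.17698660; term = 0.17698660²·(1 − 0.08188090)·0.413/902 = 1.3168106 × 10^-5.
Central: Wₕ = 0.24912439; term = 0.24912439²·(1 − 0.10602347)·0.7575/1644 = 2.5564625 × 10^-5.
Sum = 4.9983297 × 10^-5.
SE = √(4.9983297 × 10^-5) = 0.00707.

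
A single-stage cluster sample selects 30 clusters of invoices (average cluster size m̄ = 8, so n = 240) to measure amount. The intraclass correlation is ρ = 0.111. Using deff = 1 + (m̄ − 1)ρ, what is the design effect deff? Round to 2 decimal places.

1.78

deff = 1 + (8 − 1)·0.111 = 1 + 0.777 = 1.777.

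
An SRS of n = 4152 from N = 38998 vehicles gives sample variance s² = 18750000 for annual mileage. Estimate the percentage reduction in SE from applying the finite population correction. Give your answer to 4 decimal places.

f = n/N = 4152/38998 = 0.10646700.
SE_no-fpc = √(s²/n) = 67.200416; SE_fpc = √((1−f)s²/n) = 63.522453.
Ratio = √(1−f) = 0.94526875. Reduction = 100·(1 − 0.94526875) = 5.4731%.

5.4731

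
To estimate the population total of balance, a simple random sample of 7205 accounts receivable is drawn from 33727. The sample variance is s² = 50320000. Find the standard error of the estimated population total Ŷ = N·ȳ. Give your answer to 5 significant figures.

Var(Ŷ) = N²·Var(ȳ) = N²·(1 − n/N)·s²/n.
f = 7205/33727 = 0.21362706; Var(ȳ) = 0.78637294·50320000/7205 = 5492.0591.
Var(Ŷ) = 33727² · 5492.0591 = 6.2472751 × 10^12.
SE(Ŷ) = √(6.2472751 × 10^12) = 2.4995 × 10^6.

2.4995 × 10^6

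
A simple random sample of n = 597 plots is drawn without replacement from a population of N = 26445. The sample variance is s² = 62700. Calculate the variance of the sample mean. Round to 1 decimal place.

Under SRS without replacement, Var(ȳ) = (1 − f)·s²/n with f = n/N = 597/26445 = 0.02257516.
Var(ȳ) = (1 − 0.02257516)·62700/597 = 0.97742484·105.02513 = 102.65417.

102.7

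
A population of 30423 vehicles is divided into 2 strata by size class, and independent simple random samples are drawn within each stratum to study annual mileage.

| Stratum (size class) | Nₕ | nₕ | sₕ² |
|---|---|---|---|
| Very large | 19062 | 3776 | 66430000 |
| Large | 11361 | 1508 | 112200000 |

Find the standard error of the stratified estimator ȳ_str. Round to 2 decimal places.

Var(ȳ_str) = Σₕ Wₕ²(1 − fₕ)sₕ²/nₕ with Wₕ = Nₕ/N, N = 30423.
Very large: Wₕ = 0.62656543; term = 0.62656543²·(1 − 0.19809044)·66430000/3776 = 5538.479.
Large: Wₕ = 0.37343457; term = 0.37343457²·(1 − 0.13273479)·112200000/1508 = 8998.5489.
Sum = 14537.028.
SE = √(14537.028) = 120.57.

120.57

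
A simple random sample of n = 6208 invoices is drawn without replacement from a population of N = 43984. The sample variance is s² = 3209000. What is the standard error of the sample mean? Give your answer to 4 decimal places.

21.0702

Under SRS without replacement, Var(ȳ) = (1 − f)·s²/n with f = n/N = 6208/43984 = 0.14114223.
Var(ȳ) = (1 − 0.14114223)·3209000/6208 = 0.85885777·516.91366 = 443.95531.
SE(ȳ) = √(443.95531) = 21.0702.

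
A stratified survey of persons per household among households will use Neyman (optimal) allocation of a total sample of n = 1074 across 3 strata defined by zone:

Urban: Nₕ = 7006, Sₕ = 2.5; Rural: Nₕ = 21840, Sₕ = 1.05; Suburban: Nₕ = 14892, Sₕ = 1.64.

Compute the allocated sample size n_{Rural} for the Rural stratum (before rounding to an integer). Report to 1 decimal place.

Neyman allocation: nₕ = n·NₕSₕ / Σⱼ NⱼSⱼ.
Σ NⱼSⱼ = 7006·2.5 + 21840·1.05 + 14892·1.64 = 64869.88.
n_{Rural} = 1074·21840·1.05 / 64869.88 = 379.7.

379.7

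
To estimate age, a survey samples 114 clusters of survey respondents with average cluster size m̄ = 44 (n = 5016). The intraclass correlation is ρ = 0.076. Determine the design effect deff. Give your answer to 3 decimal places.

4.268

deff = 1 + (44 − 1)·0.076 = 1 + 3.268 = 4.268.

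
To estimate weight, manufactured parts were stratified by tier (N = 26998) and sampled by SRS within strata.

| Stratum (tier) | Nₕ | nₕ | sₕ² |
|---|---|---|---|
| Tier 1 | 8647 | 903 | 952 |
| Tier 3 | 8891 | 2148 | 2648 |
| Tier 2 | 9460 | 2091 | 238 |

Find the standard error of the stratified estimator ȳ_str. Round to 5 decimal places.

0.45731

Var(ȳ_str) = Σₕ Wₕ²(1 − fₕ)sₕ²/nₕ with Wₕ = Nₕ/N, N = 26998.
Tier 1: Wₕ = 0.32028298; term = 0.32028298²·(1 − 0.10442928)·952/903 = 0.096853834.
Tier 3: Wₕ = 0.32932069; term = 0.32932069²·(1 − 0.24159262)·2648/2148 = 0.10139681.
Tier 2: Wₕ = 0.35039633; term = 0.35039633²·(1 − 0.22103594)·238/2091 = 0.010885777.
Sum = 0.20913642.
SE = √(0.20913642) = 0.45731.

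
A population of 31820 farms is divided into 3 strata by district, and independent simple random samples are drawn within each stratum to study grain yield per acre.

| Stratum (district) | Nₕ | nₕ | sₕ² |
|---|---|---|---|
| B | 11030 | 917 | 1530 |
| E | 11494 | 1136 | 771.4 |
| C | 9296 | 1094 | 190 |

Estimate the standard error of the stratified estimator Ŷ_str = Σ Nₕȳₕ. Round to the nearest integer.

Var(Ŷ_str) = Σₕ Nₕ²(1 − fₕ)sₕ²/nₕ.
B: 11030²·(1 − 917/11030)·1530/917 = 1.8611339 × 10^8.
E: 11494²·(1 − 1136/11494)·771.4/1136 = 8.0844113 × 10^7.
C: 9296²·(1 − 1094/9296)·190/1094 = 1.3241957 × 10^7.
Sum = 2.8019946 × 10^8.
SE = √(2.8019946 × 10^8) = 16739.

16739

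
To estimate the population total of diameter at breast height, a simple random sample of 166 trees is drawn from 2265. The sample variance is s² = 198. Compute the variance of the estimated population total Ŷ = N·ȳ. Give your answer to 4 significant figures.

5.671 × 10^6

Var(Ŷ) = N²·Var(ȳ) = N²·(1 − n/N)·s²/n.
f = 166/2265 = 0.07328918; Var(ȳ) = 0.92671082·198/166 = 1.1053539.
Var(Ŷ) = 2265² · 1.1053539 = 5.6707142 × 10^6.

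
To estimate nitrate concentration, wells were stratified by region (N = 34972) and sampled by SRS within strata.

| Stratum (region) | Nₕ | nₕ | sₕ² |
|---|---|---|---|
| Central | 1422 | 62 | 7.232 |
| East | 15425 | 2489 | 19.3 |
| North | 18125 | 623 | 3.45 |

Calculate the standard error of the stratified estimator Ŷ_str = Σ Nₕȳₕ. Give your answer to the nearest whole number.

1879

Var(Ŷ_str) = Σₕ Nₕ²(1 − fₕ)sₕ²/nₕ.
Central: 1422²·(1 − 62/1422)·7.232/62 = 225582.41.
East: 15425²·(1 − 2489/15425)·19.3/2489 = 1.5472397 × 10^6.
North: 18125²·(1 − 623/18125)·3.45/623 = 1.7566965 × 10^6.
Sum = 3.5295186 × 10^6.
SE = √(3.5295186 × 10^6) = 1879.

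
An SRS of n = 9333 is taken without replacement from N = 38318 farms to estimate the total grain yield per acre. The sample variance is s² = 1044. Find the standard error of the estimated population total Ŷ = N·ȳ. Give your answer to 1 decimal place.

Var(Ŷ) = N²·Var(ȳ) = N²·(1 − n/N)·s²/n.
f = 9333/38318 = 0.24356699; Var(ȳ) = 0.75643301·1044/9333 = 0.084615457.
Var(Ŷ) = 38318² · 0.084615457 = 1.2423826 × 10^8.
SE(Ŷ) = √(1.2423826 × 10^8) = 11146.2.

11146.2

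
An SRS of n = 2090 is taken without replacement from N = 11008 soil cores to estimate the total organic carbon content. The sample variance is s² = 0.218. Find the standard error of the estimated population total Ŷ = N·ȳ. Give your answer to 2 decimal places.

101.19

Var(Ŷ) = N²·Var(ȳ) = N²·(1 − n/N)·s²/n.
f = 2090/11008 = 0.18986192; Var(ȳ) = 0.81013808·0.218/2090 = 8.4502441 × 10^-5.
Var(Ŷ) = 11008² · (8.4502441 × 10^-5) = 10239.673.
SE(Ŷ) = √(10239.673) = 101.19.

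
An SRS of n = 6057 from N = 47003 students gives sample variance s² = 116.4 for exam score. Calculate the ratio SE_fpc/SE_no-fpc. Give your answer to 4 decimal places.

f = n/N = 6057/47003 = 0.12886412.
SE_no-fpc = √(s²/n) = 0.13862696; SE_fpc = √((1−f)s²/n) = 0.129387.
Ratio = √(1−f) = 0.93334660.

0.9333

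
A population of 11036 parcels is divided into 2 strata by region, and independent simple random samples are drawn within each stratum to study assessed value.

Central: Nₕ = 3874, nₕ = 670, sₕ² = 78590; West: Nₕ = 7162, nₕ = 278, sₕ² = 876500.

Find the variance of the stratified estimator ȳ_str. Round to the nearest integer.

Var(ȳ_str) = Σₕ Wₕ²(1 − fₕ)sₕ²/nₕ with Wₕ = Nₕ/N, N = 11036.
Central: Wₕ = 0.35103298; term = 0.35103298²·(1 − 0.17294786)·78590/670 = 11.95422.
West: Wₕ = 0.64896702; term = 0.64896702²·(1 − 0.03881597)·876500/278 = 1276.3181.
Sum = 1288.2723.

1288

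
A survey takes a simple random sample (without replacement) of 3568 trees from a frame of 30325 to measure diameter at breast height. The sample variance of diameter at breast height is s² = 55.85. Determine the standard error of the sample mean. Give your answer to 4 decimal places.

Under SRS without replacement, Var(ȳ) = (1 − f)·s²/n with f = n/N = 3568/30325 = 0.11765870.
Var(ȳ) = (1 − 0.11765870)·55.85/3568 = 0.88234130·0.015653027 = 0.013811312.
SE(ȳ) = √(0.013811312) = 0.1175.

0.1175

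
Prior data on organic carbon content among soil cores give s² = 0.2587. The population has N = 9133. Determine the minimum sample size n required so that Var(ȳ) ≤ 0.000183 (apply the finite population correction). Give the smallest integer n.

1225

Without fpc, n₀ = s²/D = 0.2587/0.000183 = 1413.6612.
With fpc, (1 − n/N)·s²/n ≤ D requires n ≥ n₀/(1 + n₀/N) = 1413.6612/(1 + 1413.6612/9133) = 1224.1758.
Rounding up, n = 1225.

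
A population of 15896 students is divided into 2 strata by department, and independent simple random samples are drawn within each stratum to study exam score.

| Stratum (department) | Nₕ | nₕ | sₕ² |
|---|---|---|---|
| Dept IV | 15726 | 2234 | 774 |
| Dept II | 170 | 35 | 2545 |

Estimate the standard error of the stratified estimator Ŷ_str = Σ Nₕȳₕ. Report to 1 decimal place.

8670.6

Var(Ŷ_str) = Σₕ Nₕ²(1 − fₕ)sₕ²/nₕ.
Dept IV: 15726²·(1 − 2234/15726)·774/2234 = 7.3511011 × 10^7.
Dept II: 170²·(1 − 35/170)·2545/35 = 1.6687929 × 10^6.
Sum = 7.5179804 × 10^7.
SE = √(7.5179804 × 10^7) = 8670.6.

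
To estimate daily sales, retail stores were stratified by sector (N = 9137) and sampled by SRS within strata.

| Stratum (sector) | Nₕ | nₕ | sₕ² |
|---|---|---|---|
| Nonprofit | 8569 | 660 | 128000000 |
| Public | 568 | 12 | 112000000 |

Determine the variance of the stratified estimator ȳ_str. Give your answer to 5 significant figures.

192740

Var(ȳ_str) = Σₕ Wₕ²(1 − fₕ)sₕ²/nₕ with Wₕ = Nₕ/N, N = 9137.
Nonprofit: Wₕ = 0.93783518; term = 0.93783518²·(1 − 0.07702182)·128000000/660 = 157438.34.
Public: Wₕ = 0.06216482; term = 0.06216482²·(1 − 0.02112676)·112000000/12 = 35306.336.
Sum = 192744.68.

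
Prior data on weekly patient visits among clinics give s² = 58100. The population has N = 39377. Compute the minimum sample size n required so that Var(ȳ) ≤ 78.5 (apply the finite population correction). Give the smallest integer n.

727

Without fpc, n₀ = s²/D = 58100/78.5 = 740.1274.
With fpc, (1 − n/N)·s²/n ≤ D requires n ≥ n₀/(1 + n₀/N) = 740.1274/(1 + 740.1274/39377) = 726.4727.
Rounding up, n = 727.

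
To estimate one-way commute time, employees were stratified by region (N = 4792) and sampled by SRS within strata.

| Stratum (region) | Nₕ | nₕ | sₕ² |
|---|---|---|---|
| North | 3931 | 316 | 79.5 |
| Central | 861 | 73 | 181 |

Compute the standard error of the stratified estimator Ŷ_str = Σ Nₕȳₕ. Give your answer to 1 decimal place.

2292.9

Var(Ŷ_str) = Σₕ Nₕ²(1 − fₕ)sₕ²/nₕ.
North: 3931²·(1 − 316/3931)·79.5/316 = 3.5751263 × 10^6.
Central: 861²·(1 − 73/861)·181/73 = 1.6822289 × 10^6.
Sum = 5.2573552 × 10^6.
SE = √(5.2573552 × 10^6) = 2292.9.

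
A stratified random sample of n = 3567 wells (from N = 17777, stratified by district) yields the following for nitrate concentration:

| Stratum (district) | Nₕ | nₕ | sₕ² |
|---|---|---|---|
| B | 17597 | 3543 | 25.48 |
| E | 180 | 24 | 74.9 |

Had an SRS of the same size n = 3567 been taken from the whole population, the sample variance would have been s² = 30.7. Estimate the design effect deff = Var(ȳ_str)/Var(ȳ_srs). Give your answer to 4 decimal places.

Var(ȳ_str) = Σ Wₕ²(1−fₕ)sₕ²/nₕ with Wₕ = Nₕ/17777:
  B: (17597/17777)²·(1−3543/17597)·25.48/3543 = 0.0056279458
  E: (180/17777)²·(1−24/180)·74.9/24 = 2.7730055 × 10^-4
  → Var(ȳ_str) = 0.0059052464.
Var(ȳ_srs) = (1 − 3567/17777)·30.7/3567 = 0.0068797217.
deff = 0.0059052464 / 0.0068797217 = 0.8584.

0.8584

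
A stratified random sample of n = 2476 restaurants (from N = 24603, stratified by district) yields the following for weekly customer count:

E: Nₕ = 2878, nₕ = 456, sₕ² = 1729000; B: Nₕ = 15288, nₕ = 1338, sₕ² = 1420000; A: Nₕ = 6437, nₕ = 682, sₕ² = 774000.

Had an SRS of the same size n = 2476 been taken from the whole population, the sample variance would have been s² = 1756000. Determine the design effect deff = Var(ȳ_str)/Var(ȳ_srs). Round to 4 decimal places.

Var(ȳ_str) = Σ Wₕ²(1−fₕ)sₕ²/nₕ with Wₕ = Nₕ/24603:
  E: (2878/24603)²·(1−456/2878)·1729000/456 = 43.66354
  B: (15288/24603)²·(1−1338/15288)·1420000/1338 = 373.92197
  A: (6437/24603)²·(1−682/6437)·774000/682 = 69.455923
  → Var(ȳ_str) = 487.04143.
Var(ȳ_srs) = (1 − 2476/24603)·1756000/2476 = 637.83499.
deff = 487.04143 / 637.83499 = 0.7636.

0.7636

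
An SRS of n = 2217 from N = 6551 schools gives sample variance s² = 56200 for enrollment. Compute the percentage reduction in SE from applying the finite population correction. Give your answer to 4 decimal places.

f = n/N = 2217/6551 = 0.33842162.
SE_no-fpc = √(s²/n) = 5.0348358; SE_fpc = √((1−f)s²/n) = 4.095208.
Ratio = √(1−f) = 0.81337469. Reduction = 100·(1 − 0.81337469) = 18.6625%.

18.6625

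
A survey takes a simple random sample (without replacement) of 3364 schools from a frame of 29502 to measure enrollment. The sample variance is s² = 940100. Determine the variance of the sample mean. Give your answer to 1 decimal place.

Under SRS without replacement, Var(ȳ) = (1 − f)·s²/n with f = n/N = 3364/29502 = 0.11402617.
Var(ȳ) = (1 − 0.11402617)·940100/3364 = 0.88597383·279.45898 = 247.59334.

247.6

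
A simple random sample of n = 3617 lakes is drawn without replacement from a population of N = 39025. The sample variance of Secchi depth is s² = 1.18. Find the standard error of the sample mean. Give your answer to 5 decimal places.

Under SRS without replacement, Var(ȳ) = (1 − f)·s²/n with f = n/N = 3617/39025 = 0.09268418.
Var(ȳ) = (1 − 0.09268418)·1.18/3617 = 0.90731582·3.2623721 × 10^-4 = 2.9600019 × 10^-4.
SE(ȳ) = √(2.9600019 × 10^-4) = 0.01720.

0.01720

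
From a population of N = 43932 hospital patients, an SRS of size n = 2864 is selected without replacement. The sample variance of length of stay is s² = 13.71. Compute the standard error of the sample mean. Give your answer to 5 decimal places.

Under SRS without replacement, Var(ȳ) = (1 − f)·s²/n with f = n/N = 2864/43932 = 0.06519166.
Var(ȳ) = (1 − 0.06519166)·13.71/2864 = 0.93480834·0.0047870112 = 0.004474938.
SE(ȳ) = √(0.004474938) = 0.06689.

0.06689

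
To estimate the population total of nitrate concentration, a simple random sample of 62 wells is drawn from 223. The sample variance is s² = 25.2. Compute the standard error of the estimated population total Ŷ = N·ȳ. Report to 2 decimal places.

Var(Ŷ) = N²·Var(ȳ) = N²·(1 − n/N)·s²/n.
f = 62/223 = 0.27802691; Var(ȳ) = 0.72197309·25.2/62 = 0.29344713.
Var(Ŷ) = 223² · 0.29344713 = 14592.832.
SE(Ŷ) = √(14592.832) = 120.80.

120.80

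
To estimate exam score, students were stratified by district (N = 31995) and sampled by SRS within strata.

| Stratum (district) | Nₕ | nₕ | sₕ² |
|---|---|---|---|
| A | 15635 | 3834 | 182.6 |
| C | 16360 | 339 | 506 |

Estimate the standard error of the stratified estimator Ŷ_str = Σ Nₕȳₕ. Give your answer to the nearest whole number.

Var(Ŷ_str) = Σₕ Nₕ²(1 − fₕ)sₕ²/nₕ.
A: 15635²·(1 − 3834/15635)·182.6/3834 = 8.7875005 × 10^6.
C: 16360²·(1 − 339/16360)·506/339 = 3.9122242 × 10^8.
Sum = 4.0000992 × 10^8.
SE = √(4.0000992 × 10^8) = 20000.

20000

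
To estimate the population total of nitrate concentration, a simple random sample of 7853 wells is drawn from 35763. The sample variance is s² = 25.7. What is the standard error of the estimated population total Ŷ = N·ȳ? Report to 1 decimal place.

1807.4

Var(Ŷ) = N²·Var(ȳ) = N²·(1 − n/N)·s²/n.
f = 7853/35763 = 0.21958449; Var(ȳ) = 0.78041551·25.7/7853 = 0.0025540149.
Var(Ŷ) = 35763² · 0.0025540149 = 3.2665651 × 10^6.
SE(Ŷ) = √(3.2665651 × 10^6) = 1807.4.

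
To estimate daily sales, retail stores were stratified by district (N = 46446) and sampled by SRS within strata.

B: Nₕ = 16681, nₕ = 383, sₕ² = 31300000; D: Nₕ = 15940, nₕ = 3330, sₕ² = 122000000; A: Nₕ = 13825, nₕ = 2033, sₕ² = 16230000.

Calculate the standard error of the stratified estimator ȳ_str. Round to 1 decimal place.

119.7

Var(ȳ_str) = Σₕ Wₕ²(1 − fₕ)sₕ²/nₕ with Wₕ = Nₕ/N, N = 46446.
B: Wₕ = 0.35914826; term = 0.35914826²·(1 − 0.02296025)·31300000/383 = 10299.243.
D: Wₕ = 0.34319425; term = 0.34319425²·(1 − 0.20890841)·122000000/3330 = 3413.6765.
A: Wₕ = 0.29765749; term = 0.29765749²·(1 − 0.14705244)·16230000/2033 = 603.30527.
Sum = 14316.225.
SE = √(14316.225) = 119.7.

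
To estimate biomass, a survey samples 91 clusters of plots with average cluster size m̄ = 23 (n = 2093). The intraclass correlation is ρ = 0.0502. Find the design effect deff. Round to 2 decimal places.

deff = 1 + (23 − 1)·0.0502 = 1 + 1.1044 = 2.1044.

2.10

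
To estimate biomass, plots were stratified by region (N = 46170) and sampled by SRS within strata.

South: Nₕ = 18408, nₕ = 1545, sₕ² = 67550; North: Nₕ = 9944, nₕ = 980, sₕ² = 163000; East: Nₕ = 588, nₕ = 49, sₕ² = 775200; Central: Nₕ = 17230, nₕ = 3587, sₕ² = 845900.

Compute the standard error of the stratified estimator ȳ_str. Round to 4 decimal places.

Var(ȳ_str) = Σₕ Wₕ²(1 − fₕ)sₕ²/nₕ with Wₕ = Nₕ/N, N = 46170.
South: Wₕ = 0.39870045; term = 0.39870045²·(1 − 0.08393090)·67550/1545 = 6.3667613.
North: Wₕ = 0.21537795; term = 0.21537795²·(1 − 0.09855189)·163000/980 = 6.9551219.
East: Wₕ = 0.01273554; term = 0.01273554²·(1 − 0.08333333)·775200/49 = 2.3521447.
Central: Wₕ = 0.37318605; term = 0.37318605²·(1 − 0.20818340)·845900/3587 = 26.005371.
Sum = 41.679399.
SE = √(41.679399) = 6.4560.

6.4560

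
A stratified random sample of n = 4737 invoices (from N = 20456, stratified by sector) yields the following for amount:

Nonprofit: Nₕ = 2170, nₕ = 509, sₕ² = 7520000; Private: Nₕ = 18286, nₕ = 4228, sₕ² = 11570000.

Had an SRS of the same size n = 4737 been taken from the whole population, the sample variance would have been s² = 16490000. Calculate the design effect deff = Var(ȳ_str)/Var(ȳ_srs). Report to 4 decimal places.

Var(ȳ_str) = Σ Wₕ²(1−fₕ)sₕ²/nₕ with Wₕ = Nₕ/20456:
  Nonprofit: (2170/20456)²·(1−509/2170)·7520000/509 = 127.25885
  Private: (18286/20456)²·(1−4228/18286)·11570000/4228 = 1681.1219
  → Var(ȳ_str) = 1808.3808.
Var(ȳ_srs) = (1 − 4737/20456)·16490000/4737 = 2674.9857.
deff = 1808.3808 / 2674.9857 = 0.6760.

0.6760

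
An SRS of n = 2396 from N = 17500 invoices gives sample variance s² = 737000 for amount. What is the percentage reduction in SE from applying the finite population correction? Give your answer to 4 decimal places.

7.0976

f = n/N = 2396/17500 = 0.13691429.
SE_no-fpc = √(s²/n) = 17.538415; SE_fpc = √((1−f)s²/n) = 16.293609.
Ratio = √(1−f) = 0.92902407. Reduction = 100·(1 − 0.92902407) = 7.0976%.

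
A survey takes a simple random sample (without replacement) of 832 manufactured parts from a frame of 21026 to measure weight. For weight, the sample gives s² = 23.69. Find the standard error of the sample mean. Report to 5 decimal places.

0.16537

Under SRS without replacement, Var(ȳ) = (1 − f)·s²/n with f = n/N = 832/21026 = 0.03957006.
Var(ȳ) = (1 − 0.03957006)·23.69/832 = 0.96042994·0.028473558 = 0.027346857.
SE(ȳ) = √(0.027346857) = 0.16537.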